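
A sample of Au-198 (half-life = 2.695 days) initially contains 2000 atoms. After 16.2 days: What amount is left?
N = N₀(1/2)^(t/t½) = 31.01 atoms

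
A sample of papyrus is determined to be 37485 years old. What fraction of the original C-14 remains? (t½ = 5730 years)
N/N₀ = (1/2)^(t/t½) = 0.01073 = 1.07%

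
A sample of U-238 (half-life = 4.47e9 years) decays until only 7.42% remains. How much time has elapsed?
t = t½ × log₂(N₀/N) = 1.677e10 years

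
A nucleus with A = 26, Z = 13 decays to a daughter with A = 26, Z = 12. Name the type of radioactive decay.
ΔA = 0, ΔZ = -1 ⇒ beta-plus decay (β⁺) or electron capture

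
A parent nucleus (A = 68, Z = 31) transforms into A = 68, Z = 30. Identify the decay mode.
ΔA = 0, ΔZ = -1 ⇒ beta-plus decay (β⁺) or electron capture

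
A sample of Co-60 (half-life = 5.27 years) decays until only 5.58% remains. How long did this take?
t = t½ × log₂(N₀/N) = 21.94 years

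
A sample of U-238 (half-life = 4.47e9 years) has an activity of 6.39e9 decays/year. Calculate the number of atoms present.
N = A/λ = 4.121e19 atoms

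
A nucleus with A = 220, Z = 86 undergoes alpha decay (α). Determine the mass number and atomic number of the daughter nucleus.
Daughter: A = 216, Z = 84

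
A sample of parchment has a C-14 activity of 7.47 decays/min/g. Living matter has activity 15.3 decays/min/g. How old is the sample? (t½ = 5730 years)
Age = t½ × log₂(A₀/A) = 5927 years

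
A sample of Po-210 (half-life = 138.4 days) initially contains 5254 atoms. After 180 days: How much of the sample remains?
N = N₀(1/2)^(t/t½) = 2133 atoms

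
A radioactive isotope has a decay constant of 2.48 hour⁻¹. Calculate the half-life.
t½ = ln(2)/λ = 0.2795 hours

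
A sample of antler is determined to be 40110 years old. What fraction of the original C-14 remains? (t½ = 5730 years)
N/N₀ = (1/2)^(t/t½) = 0.007812 = 0.781%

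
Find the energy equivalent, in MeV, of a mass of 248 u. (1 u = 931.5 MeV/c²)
E = mc² = 2.31e5 MeV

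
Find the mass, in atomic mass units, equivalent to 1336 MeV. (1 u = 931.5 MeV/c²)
m = E/c² = 1.434 u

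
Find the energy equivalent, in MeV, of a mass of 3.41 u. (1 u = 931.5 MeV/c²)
E = mc² = 3176 MeV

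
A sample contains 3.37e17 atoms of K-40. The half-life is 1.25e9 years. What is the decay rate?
A = λN = 1.869e8 decays/year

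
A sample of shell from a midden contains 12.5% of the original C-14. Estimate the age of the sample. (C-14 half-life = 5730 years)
Age = t½ × log₂(1/ratio) = 17190 years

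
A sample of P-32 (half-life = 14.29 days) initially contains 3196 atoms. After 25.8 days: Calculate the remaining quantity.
N = N₀(1/2)^(t/t½) = 914.3 atoms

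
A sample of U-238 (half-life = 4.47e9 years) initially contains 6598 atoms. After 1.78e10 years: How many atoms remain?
N = N₀(1/2)^(t/t½) = 417.5 atoms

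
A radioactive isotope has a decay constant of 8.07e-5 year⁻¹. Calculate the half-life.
t½ = ln(2)/λ = 8589 years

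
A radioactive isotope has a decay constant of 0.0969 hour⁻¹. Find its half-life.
t½ = ln(2)/λ = 7.153 hours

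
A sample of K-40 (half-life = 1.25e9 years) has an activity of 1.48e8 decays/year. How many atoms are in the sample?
N = A/λ = 2.669e17 atoms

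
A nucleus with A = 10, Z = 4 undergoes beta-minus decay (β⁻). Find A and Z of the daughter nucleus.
Daughter: A = 10, Z = 5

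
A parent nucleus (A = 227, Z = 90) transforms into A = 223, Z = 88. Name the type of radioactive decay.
ΔA = -4, ΔZ = -2 ⇒ alpha decay (α)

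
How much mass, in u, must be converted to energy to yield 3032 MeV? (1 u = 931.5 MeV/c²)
m = E/c² = 3.255 u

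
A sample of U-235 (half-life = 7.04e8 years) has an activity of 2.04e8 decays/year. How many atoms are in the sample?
N = A/λ = 2.072e17 atoms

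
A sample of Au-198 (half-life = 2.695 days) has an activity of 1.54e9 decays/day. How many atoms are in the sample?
N = A/λ = 5.988e9 atoms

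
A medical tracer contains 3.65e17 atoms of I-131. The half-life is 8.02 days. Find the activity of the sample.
A = λN = 3.155e16 decays/day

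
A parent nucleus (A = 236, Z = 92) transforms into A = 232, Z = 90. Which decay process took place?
ΔA = -4, ΔZ = -2 ⇒ alpha decay (α)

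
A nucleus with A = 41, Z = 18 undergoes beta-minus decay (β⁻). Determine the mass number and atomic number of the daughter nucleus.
Daughter: A = 41, Z = 19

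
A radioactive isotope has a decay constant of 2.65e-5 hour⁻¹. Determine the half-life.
t½ = ln(2)/λ = 26160 hours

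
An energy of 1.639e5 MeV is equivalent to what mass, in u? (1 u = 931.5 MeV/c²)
m = E/c² = 176 u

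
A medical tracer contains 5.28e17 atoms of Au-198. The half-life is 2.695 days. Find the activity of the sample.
A = λN = 1.358e17 decays/day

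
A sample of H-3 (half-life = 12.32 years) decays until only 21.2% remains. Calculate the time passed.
t = t½ × log₂(N₀/N) = 27.57 years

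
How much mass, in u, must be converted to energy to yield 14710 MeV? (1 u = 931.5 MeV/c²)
m = E/c² = 15.79 u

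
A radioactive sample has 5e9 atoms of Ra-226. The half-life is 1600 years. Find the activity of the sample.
A = λN = 2.166e6 decays/year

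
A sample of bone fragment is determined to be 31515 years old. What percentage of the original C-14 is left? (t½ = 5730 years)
N/N₀ = (1/2)^(t/t½) = 0.0221 = 2.21%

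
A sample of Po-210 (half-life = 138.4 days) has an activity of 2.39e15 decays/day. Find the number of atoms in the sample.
N = A/λ = 4.772e17 atoms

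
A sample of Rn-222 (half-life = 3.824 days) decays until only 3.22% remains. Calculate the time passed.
t = t½ × log₂(N₀/N) = 18.95 days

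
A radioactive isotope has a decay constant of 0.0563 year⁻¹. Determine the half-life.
t½ = ln(2)/λ = 12.31 years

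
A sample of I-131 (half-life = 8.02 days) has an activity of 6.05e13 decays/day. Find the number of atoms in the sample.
N = A/λ = 7e14 atoms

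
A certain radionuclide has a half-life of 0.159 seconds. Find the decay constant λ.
λ = ln(2)/t½ = 4.359 second⁻¹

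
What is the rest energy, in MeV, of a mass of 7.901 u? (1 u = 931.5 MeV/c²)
E = mc² = 7360 MeV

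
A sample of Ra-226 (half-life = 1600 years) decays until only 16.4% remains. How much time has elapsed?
t = t½ × log₂(N₀/N) = 4173 years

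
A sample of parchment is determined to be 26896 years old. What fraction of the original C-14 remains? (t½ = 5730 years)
N/N₀ = (1/2)^(t/t½) = 0.03864 = 3.86%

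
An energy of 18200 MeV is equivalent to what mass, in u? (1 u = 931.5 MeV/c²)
m = E/c² = 19.54 u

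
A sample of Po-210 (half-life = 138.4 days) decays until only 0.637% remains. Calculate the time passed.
t = t½ × log₂(N₀/N) = 1010 days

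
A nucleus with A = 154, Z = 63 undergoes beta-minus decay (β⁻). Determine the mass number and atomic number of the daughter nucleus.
Daughter: A = 154, Z = 64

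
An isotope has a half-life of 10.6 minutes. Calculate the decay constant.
λ = ln(2)/t½ = 0.06539 minute⁻¹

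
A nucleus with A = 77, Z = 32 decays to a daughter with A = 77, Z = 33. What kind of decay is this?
ΔA = 0, ΔZ = +1 ⇒ beta-minus decay (β⁻)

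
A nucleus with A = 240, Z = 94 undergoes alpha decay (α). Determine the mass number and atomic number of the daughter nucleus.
Daughter: A = 236, Z = 92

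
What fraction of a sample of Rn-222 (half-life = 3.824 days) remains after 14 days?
N/N₀ = (1/2)^(t/t½) = 0.07905 = 7.91%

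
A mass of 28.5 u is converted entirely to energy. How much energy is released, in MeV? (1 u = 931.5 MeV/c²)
E = mc² = 26550 MeV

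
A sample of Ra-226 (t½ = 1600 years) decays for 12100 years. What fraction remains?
N/N₀ = (1/2)^(t/t½) = 0.00529 = 0.529%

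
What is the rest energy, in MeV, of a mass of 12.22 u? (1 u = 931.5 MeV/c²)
E = mc² = 11380 MeV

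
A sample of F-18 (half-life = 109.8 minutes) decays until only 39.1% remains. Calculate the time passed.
t = t½ × log₂(N₀/N) = 148.8 minutes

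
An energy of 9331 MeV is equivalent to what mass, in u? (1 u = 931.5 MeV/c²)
m = E/c² = 10.02 u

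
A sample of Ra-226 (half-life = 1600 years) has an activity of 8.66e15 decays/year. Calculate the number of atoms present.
N = A/λ = 1.999e19 atoms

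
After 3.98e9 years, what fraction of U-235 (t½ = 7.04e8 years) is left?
N/N₀ = (1/2)^(t/t½) = 0.01987 = 1.99%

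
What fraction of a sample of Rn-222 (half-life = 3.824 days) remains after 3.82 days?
N/N₀ = (1/2)^(t/t½) = 0.5004 = 50%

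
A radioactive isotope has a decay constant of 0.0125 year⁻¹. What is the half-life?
t½ = ln(2)/λ = 55.45 years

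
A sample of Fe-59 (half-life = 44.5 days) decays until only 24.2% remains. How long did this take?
t = t½ × log₂(N₀/N) = 91.09 days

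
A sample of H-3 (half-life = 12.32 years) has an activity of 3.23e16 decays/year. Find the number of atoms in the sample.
N = A/λ = 5.741e17 atoms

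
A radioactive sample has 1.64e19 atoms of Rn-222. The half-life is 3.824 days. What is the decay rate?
A = λN = 2.973e18 decays/day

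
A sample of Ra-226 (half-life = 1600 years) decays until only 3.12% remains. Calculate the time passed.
t = t½ × log₂(N₀/N) = 8004 years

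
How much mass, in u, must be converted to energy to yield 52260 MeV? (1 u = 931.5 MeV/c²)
m = E/c² = 56.1 u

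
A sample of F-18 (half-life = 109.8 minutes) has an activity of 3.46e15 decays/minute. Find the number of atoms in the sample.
N = A/λ = 5.481e17 atoms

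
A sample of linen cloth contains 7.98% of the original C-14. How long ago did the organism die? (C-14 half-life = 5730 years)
Age = t½ × log₂(1/ratio) = 20900 years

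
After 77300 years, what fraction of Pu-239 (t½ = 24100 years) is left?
N/N₀ = (1/2)^(t/t½) = 0.1083 = 10.8%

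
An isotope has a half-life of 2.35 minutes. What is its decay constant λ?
λ = ln(2)/t½ = 0.295 minute⁻¹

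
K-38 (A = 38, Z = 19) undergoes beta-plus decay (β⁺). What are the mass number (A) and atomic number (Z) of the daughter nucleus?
Daughter: A = 38, Z = 18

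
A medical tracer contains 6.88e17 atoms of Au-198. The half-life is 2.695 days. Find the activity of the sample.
A = λN = 1.77e17 decays/day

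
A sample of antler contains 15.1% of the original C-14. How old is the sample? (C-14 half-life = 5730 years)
Age = t½ × log₂(1/ratio) = 15630 years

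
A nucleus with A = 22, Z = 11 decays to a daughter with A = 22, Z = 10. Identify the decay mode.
ΔA = 0, ΔZ = -1 ⇒ beta-plus decay (β⁺) or electron capture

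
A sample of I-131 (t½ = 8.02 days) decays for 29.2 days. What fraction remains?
N/N₀ = (1/2)^(t/t½) = 0.08016 = 8.02%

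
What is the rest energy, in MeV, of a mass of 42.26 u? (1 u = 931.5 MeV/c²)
E = mc² = 39370 MeV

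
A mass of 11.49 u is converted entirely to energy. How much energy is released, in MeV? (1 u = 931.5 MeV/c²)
E = mc² = 10700 MeV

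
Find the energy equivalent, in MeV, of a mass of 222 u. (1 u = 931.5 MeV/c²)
E = mc² = 2.068e5 MeV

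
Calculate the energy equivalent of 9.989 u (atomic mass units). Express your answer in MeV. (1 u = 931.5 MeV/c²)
E = mc² = 9305 MeV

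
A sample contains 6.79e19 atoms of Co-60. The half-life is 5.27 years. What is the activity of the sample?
A = λN = 8.931e18 decays/year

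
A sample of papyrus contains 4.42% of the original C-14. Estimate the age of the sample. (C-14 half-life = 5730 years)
Age = t½ × log₂(1/ratio) = 25780 years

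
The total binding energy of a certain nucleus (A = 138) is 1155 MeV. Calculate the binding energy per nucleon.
B.E./A = 1155/138 = 8.37 MeV/nucleon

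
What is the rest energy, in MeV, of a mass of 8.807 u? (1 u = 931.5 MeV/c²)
E = mc² = 8204 MeV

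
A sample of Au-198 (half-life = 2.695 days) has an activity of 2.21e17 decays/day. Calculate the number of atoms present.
N = A/λ = 8.593e17 atoms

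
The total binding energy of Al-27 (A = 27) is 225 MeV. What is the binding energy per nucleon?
B.E./A = 225/27 = 8.333 MeV/nucleon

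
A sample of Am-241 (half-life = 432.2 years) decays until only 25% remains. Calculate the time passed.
t = t½ × log₂(N₀/N) = 864.4 years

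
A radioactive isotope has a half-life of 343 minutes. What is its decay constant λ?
λ = ln(2)/t½ = 0.002021 minute⁻¹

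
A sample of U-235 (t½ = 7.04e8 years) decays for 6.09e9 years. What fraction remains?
N/N₀ = (1/2)^(t/t½) = 0.002488 = 0.249%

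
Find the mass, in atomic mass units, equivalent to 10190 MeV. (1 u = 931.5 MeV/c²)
m = E/c² = 10.94 u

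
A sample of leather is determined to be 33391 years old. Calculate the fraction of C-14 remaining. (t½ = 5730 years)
N/N₀ = (1/2)^(t/t½) = 0.01761 = 1.76%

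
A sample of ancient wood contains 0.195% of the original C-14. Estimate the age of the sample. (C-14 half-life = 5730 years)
Age = t½ × log₂(1/ratio) = 51580 years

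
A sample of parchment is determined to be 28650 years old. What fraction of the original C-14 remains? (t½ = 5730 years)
N/N₀ = (1/2)^(t/t½) = 0.03125 = 3.12%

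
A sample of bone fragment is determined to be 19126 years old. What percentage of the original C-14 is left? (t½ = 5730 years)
N/N₀ = (1/2)^(t/t½) = 0.0989 = 9.89%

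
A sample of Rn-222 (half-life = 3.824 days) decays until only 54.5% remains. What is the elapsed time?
t = t½ × log₂(N₀/N) = 3.349 days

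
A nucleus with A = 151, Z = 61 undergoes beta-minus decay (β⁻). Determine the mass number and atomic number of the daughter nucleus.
Daughter: A = 151, Z = 62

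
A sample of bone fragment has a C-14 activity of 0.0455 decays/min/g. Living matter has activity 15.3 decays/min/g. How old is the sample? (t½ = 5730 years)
Age = t½ × log₂(A₀/A) = 48090 years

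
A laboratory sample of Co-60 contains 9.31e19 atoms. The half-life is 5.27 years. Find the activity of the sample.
A = λN = 1.225e19 decays/year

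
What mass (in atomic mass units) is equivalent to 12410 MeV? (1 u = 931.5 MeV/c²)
m = E/c² = 13.32 u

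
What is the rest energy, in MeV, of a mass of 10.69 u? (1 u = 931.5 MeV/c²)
E = mc² = 9958 MeV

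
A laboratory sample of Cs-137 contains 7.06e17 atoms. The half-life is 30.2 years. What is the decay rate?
A = λN = 1.62e16 decays/year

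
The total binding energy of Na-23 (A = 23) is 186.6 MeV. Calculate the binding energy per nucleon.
B.E./A = 186.6/23 = 8.113 MeV/nucleon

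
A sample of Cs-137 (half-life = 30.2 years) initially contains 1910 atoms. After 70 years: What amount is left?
N = N₀(1/2)^(t/t½) = 383.1 atoms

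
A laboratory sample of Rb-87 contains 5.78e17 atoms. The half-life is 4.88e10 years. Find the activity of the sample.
A = λN = 8.21e6 decays/year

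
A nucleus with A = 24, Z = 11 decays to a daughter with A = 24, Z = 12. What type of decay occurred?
ΔA = 0, ΔZ = +1 ⇒ beta-minus decay (β⁻)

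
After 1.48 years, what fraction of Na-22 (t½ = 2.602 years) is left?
N/N₀ = (1/2)^(t/t½) = 0.6742 = 67.4%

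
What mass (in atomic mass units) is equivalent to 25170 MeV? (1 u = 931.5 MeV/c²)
m = E/c² = 27.02 u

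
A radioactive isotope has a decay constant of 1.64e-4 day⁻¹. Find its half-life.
t½ = ln(2)/λ = 4227 days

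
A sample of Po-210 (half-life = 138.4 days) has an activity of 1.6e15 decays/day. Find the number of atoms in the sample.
N = A/λ = 3.195e17 atoms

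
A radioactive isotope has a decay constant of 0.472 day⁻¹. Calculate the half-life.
t½ = ln(2)/λ = 1.469 days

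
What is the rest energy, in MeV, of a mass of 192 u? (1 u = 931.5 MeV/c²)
E = mc² = 1.788e5 MeV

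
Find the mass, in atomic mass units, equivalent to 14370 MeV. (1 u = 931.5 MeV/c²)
m = E/c² = 15.43 u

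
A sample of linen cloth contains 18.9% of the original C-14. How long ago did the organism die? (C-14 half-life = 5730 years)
Age = t½ × log₂(1/ratio) = 13770 years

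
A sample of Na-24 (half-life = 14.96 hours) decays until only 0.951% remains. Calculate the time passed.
t = t½ × log₂(N₀/N) = 100.5 hours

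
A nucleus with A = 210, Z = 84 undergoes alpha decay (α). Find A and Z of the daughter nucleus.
Daughter: A = 206, Z = 82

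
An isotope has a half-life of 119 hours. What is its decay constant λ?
λ = ln(2)/t½ = 0.005825 hour⁻¹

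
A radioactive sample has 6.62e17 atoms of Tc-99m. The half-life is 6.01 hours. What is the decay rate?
A = λN = 7.635e16 decays/hour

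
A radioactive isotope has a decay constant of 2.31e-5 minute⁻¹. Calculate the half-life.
t½ = ln(2)/λ = 30010 minutes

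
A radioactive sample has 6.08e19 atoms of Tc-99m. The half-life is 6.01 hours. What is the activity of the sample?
A = λN = 7.012e18 decays/hour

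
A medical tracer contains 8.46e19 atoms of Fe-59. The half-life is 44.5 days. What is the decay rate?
A = λN = 1.318e18 decays/day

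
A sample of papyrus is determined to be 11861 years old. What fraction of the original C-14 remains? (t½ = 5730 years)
N/N₀ = (1/2)^(t/t½) = 0.2382 = 23.8%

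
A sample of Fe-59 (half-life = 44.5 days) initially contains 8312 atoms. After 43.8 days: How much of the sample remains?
N = N₀(1/2)^(t/t½) = 4202 atoms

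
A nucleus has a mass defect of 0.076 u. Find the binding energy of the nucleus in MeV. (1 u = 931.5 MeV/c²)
B.E. = Δm × 931.5 = 70.79 MeV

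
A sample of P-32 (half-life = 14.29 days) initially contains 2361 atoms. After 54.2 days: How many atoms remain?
N = N₀(1/2)^(t/t½) = 170.3 atoms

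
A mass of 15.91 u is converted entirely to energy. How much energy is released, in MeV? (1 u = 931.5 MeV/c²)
E = mc² = 14820 MeV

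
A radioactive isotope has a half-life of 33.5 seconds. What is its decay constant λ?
λ = ln(2)/t½ = 0.02069 second⁻¹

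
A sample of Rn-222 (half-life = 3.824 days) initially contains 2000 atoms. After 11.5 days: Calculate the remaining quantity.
N = N₀(1/2)^(t/t½) = 248.7 atoms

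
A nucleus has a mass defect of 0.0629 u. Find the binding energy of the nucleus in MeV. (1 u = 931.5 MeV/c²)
B.E. = Δm × 931.5 = 58.59 MeV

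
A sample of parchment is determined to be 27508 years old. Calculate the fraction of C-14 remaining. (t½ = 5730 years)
N/N₀ = (1/2)^(t/t½) = 0.03588 = 3.59%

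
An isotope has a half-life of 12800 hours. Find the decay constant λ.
λ = ln(2)/t½ = 5.415e-5 hour⁻¹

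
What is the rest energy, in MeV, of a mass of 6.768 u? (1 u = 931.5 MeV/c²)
E = mc² = 6304 MeV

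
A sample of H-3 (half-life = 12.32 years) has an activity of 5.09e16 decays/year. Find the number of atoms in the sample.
N = A/λ = 9.047e17 atoms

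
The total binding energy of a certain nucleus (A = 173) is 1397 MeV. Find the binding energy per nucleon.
B.E./A = 1397/173 = 8.075 MeV/nucleon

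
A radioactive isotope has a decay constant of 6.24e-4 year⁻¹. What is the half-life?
t½ = ln(2)/λ = 1111 years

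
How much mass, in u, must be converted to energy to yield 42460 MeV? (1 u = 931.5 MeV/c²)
m = E/c² = 45.58 u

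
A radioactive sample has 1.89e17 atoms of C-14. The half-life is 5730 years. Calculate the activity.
A = λN = 2.286e13 decays/year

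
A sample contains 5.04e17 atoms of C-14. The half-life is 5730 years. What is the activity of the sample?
A = λN = 6.097e13 decays/year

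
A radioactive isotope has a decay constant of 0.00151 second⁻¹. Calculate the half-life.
t½ = ln(2)/λ = 459 seconds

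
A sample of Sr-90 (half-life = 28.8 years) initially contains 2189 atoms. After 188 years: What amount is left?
N = N₀(1/2)^(t/t½) = 23.72 atoms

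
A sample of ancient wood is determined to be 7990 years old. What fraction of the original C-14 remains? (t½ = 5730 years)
N/N₀ = (1/2)^(t/t½) = 0.3804 = 38%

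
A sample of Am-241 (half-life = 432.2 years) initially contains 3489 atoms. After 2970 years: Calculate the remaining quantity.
N = N₀(1/2)^(t/t½) = 29.79 atoms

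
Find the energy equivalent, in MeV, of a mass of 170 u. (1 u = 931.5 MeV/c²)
E = mc² = 1.584e5 MeV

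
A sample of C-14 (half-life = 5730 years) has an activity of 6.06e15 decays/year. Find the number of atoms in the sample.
N = A/λ = 5.01e19 atoms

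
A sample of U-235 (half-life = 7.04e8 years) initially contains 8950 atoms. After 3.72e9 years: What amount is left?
N = N₀(1/2)^(t/t½) = 229.7 atoms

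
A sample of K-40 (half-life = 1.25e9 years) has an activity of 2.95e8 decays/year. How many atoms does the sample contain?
N = A/λ = 5.32e17 atoms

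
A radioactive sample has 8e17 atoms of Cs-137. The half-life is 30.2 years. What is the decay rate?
A = λN = 1.836e16 decays/year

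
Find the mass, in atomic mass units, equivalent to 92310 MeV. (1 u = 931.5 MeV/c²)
m = E/c² = 99.1 u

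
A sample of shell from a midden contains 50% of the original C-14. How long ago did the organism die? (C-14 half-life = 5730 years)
Age = t½ × log₂(1/ratio) = 5730 years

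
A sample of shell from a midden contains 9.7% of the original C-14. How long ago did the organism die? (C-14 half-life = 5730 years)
Age = t½ × log₂(1/ratio) = 19290 years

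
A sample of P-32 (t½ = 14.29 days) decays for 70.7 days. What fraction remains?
N/N₀ = (1/2)^(t/t½) = 0.03241 = 3.24%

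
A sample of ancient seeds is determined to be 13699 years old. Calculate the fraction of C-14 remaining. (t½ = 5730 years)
N/N₀ = (1/2)^(t/t½) = 0.1907 = 19.1%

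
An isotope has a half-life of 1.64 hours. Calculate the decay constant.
λ = ln(2)/t½ = 0.4227 hour⁻¹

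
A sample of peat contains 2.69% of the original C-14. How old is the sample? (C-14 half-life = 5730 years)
Age = t½ × log₂(1/ratio) = 29890 years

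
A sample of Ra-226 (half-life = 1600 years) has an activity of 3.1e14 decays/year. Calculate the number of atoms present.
N = A/λ = 7.156e17 atoms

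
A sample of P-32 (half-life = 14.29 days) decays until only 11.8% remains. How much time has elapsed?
t = t½ × log₂(N₀/N) = 44.06 days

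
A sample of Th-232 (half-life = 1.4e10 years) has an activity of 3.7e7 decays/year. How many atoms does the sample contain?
N = A/λ = 7.473e17 atoms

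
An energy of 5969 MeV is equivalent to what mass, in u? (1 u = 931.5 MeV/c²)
m = E/c² = 6.408 u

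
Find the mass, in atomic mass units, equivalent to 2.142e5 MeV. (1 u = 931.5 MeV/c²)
m = E/c² = 230 u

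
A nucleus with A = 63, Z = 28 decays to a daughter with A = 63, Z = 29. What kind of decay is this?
ΔA = 0, ΔZ = +1 ⇒ beta-minus decay (β⁻)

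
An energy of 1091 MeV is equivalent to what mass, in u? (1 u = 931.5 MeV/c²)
m = E/c² = 1.171 u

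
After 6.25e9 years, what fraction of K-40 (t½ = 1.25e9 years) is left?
N/N₀ = (1/2)^(t/t½) = 0.03125 = 3.12%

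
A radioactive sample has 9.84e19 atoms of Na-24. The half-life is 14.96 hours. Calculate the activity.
A = λN = 4.559e18 decays/hour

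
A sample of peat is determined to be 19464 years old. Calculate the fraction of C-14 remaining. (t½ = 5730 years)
N/N₀ = (1/2)^(t/t½) = 0.09494 = 9.49%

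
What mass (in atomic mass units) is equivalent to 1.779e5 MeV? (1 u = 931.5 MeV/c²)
m = E/c² = 191 u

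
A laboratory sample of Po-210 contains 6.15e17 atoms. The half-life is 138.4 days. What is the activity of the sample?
A = λN = 3.08e15 decays/day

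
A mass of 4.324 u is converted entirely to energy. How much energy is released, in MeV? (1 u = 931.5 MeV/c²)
E = mc² = 4028 MeV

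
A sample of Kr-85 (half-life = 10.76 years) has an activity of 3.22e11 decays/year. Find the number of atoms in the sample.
N = A/λ = 4.999e12 atoms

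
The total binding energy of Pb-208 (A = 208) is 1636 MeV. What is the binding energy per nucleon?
B.E./A = 1636/208 = 7.865 MeV/nucleon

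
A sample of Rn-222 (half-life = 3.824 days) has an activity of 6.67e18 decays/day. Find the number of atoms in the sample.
N = A/λ = 3.68e19 atoms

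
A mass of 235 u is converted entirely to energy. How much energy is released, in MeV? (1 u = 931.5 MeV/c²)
E = mc² = 2.189e5 MeV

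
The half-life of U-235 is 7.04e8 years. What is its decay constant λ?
λ = ln(2)/t½ = 9.846e-10 year⁻¹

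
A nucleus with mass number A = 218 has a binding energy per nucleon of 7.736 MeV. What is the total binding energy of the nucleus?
B.E. = 7.736 × 218 = 1686 MeV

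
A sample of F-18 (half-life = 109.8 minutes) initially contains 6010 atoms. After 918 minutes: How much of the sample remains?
N = N₀(1/2)^(t/t½) = 18.28 atoms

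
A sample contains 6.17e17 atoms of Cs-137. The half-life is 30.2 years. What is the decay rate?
A = λN = 1.416e16 decays/year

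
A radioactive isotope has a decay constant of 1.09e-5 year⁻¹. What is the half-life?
t½ = ln(2)/λ = 63590 years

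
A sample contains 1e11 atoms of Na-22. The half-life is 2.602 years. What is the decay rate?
A = λN = 2.664e10 decays/year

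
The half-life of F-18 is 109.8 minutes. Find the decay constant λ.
λ = ln(2)/t½ = 0.006313 minute⁻¹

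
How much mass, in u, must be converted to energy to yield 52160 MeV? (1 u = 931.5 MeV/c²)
m = E/c² = 56 u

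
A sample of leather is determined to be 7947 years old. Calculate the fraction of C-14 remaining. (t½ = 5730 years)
N/N₀ = (1/2)^(t/t½) = 0.3824 = 38.2%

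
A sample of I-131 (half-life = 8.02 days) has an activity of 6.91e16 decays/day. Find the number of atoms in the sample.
N = A/λ = 7.995e17 atoms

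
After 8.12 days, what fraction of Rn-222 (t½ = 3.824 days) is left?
N/N₀ = (1/2)^(t/t½) = 0.2295 = 23%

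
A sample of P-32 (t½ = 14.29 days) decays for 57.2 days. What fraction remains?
N/N₀ = (1/2)^(t/t½) = 0.06238 = 6.24%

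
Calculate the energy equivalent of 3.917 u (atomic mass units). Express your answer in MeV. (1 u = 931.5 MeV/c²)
E = mc² = 3649 MeV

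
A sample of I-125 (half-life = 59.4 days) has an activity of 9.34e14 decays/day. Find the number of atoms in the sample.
N = A/λ = 8.004e16 atoms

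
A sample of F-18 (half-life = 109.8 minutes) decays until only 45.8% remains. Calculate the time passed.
t = t½ × log₂(N₀/N) = 123.7 minutes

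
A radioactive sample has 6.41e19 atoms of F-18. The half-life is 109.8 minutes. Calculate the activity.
A = λN = 4.047e17 decays/minute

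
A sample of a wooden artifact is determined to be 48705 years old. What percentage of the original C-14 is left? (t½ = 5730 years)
N/N₀ = (1/2)^(t/t½) = 0.002762 = 0.276%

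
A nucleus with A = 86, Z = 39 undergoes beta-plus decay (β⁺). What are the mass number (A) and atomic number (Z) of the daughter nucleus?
Daughter: A = 86, Z = 38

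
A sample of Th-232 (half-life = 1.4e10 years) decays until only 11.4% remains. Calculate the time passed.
t = t½ × log₂(N₀/N) = 4.386e10 years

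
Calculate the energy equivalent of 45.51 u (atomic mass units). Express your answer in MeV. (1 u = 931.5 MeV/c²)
E = mc² = 42390 MeV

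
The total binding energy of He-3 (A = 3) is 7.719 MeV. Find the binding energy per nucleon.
B.E./A = 7.719/3 = 2.573 MeV/nucleon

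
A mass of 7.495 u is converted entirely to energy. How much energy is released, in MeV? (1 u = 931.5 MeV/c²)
E = mc² = 6982 MeV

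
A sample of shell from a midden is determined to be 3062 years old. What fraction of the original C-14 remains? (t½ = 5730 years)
N/N₀ = (1/2)^(t/t½) = 0.6905 = 69%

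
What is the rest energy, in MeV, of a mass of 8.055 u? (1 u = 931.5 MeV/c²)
E = mc² = 7503 MeV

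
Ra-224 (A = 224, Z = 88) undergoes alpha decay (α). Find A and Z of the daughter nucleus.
Daughter: A = 220, Z = 86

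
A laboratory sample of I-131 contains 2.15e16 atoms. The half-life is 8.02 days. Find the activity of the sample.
A = λN = 1.858e15 decays/day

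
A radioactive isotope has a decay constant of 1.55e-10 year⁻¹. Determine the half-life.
t½ = ln(2)/λ = 4.472e9 years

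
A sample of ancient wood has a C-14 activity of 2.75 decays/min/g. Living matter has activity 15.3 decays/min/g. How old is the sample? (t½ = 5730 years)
Age = t½ × log₂(A₀/A) = 14190 years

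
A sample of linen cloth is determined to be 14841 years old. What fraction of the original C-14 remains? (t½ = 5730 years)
N/N₀ = (1/2)^(t/t½) = 0.1661 = 16.6%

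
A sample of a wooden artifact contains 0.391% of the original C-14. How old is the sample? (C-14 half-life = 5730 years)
Age = t½ × log₂(1/ratio) = 45830 years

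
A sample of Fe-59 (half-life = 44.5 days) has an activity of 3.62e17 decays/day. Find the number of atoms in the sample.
N = A/λ = 2.324e19 atoms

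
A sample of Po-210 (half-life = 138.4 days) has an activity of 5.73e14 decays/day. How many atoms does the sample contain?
N = A/λ = 1.144e17 atoms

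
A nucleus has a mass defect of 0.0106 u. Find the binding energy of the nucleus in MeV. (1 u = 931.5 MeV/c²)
B.E. = Δm × 931.5 = 9.874 MeV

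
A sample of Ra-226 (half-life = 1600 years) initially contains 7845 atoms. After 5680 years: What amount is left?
N = N₀(1/2)^(t/t½) = 669.8 atoms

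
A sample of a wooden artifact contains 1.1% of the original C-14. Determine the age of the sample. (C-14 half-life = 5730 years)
Age = t½ × log₂(1/ratio) = 37280 years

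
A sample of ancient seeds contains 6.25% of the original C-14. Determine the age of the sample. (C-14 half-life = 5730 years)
Age = t½ × log₂(1/ratio) = 22920 years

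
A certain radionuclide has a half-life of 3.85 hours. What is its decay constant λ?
λ = ln(2)/t½ = 0.18 hour⁻¹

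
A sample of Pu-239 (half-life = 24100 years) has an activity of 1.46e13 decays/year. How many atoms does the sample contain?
N = A/λ = 5.076e17 atoms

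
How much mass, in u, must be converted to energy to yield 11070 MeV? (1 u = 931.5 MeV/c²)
m = E/c² = 11.88 u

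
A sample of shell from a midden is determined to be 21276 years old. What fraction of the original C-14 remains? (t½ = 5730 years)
N/N₀ = (1/2)^(t/t½) = 0.07625 = 7.63%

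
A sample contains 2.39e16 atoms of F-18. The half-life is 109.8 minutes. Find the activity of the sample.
A = λN = 1.509e14 decays/minute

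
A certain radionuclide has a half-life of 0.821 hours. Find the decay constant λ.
λ = ln(2)/t½ = 0.8443 hour⁻¹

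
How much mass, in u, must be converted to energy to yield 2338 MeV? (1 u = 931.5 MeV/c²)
m = E/c² = 2.51 u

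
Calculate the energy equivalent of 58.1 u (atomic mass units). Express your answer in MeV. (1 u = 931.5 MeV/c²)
E = mc² = 54120 MeV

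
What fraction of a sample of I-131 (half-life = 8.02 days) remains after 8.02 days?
N/N₀ = (1/2)^(t/t½) = 0.5 = 50%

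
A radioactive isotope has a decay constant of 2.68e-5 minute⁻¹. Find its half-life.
t½ = ln(2)/λ = 25860 minutes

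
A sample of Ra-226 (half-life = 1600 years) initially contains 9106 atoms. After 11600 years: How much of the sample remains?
N = N₀(1/2)^(t/t½) = 59.82 atoms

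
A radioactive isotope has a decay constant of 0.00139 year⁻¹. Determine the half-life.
t½ = ln(2)/λ = 498.7 years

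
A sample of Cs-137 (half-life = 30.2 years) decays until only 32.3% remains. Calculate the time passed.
t = t½ × log₂(N₀/N) = 49.24 years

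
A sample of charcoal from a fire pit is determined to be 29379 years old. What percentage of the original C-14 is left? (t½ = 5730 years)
N/N₀ = (1/2)^(t/t½) = 0.02861 = 2.86%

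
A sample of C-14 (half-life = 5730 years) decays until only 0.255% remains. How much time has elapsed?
t = t½ × log₂(N₀/N) = 49370 years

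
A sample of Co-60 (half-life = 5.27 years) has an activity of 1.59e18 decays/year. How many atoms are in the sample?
N = A/λ = 1.209e19 atoms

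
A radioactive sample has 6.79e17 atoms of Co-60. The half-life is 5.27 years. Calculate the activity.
A = λN = 8.931e16 decays/year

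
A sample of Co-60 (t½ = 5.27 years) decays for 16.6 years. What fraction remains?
N/N₀ = (1/2)^(t/t½) = 0.1127 = 11.3%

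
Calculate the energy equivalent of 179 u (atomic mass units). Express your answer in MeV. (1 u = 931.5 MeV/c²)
E = mc² = 1.667e5 MeV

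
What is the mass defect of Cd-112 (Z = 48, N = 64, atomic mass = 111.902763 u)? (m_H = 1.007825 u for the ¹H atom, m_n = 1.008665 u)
Δm = Z·m_H + N·m_n − M = 1.027 u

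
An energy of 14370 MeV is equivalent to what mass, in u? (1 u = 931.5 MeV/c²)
m = E/c² = 15.43 u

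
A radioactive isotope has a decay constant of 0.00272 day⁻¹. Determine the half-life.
t½ = ln(2)/λ = 254.8 days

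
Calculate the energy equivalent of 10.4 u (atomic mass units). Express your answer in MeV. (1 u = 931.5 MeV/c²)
E = mc² = 9688 MeV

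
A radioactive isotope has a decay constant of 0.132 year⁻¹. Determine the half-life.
t½ = ln(2)/λ = 5.251 years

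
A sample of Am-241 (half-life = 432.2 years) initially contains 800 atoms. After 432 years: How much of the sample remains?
N = N₀(1/2)^(t/t½) = 400.1 atoms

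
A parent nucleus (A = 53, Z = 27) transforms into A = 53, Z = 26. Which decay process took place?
ΔA = 0, ΔZ = -1 ⇒ beta-plus decay (β⁺) or electron capture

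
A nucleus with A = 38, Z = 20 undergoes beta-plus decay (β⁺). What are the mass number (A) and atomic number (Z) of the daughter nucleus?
Daughter: A = 38, Z = 19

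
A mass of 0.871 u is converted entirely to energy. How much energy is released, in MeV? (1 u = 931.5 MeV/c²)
E = mc² = 811.3 MeV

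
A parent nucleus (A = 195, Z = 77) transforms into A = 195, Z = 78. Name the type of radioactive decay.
ΔA = 0, ΔZ = +1 ⇒ beta-minus decay (β⁻)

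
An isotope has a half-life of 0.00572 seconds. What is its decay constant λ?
λ = ln(2)/t½ = 121.2 second⁻¹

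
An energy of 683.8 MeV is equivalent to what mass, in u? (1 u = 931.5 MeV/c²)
m = E/c² = 0.7341 u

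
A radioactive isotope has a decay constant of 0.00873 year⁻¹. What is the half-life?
t½ = ln(2)/λ = 79.4 years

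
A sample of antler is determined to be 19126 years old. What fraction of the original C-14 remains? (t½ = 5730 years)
N/N₀ = (1/2)^(t/t½) = 0.0989 = 9.89%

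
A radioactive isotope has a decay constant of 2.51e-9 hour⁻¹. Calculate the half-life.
t½ = ln(2)/λ = 2.762e8 hours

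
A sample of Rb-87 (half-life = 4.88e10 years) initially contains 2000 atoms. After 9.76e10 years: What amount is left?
N = N₀(1/2)^(t/t½) = 500 atoms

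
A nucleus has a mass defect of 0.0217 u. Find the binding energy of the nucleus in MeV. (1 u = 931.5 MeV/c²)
B.E. = Δm × 931.5 = 20.21 MeV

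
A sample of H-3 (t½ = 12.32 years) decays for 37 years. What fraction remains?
N/N₀ = (1/2)^(t/t½) = 0.1247 = 12.5%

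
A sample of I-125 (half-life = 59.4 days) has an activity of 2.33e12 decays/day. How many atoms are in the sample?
N = A/λ = 1.997e14 atoms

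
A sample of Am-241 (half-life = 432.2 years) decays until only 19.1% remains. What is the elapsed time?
t = t½ × log₂(N₀/N) = 1032 years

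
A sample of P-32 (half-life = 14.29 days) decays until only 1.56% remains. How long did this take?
t = t½ × log₂(N₀/N) = 85.77 days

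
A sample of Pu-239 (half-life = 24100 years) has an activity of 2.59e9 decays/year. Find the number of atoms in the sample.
N = A/λ = 9.005e13 atoms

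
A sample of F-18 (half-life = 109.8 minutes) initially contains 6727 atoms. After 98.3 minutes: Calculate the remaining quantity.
N = N₀(1/2)^(t/t½) = 3617 atoms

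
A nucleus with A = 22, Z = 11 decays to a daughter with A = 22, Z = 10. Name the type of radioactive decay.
ΔA = 0, ΔZ = -1 ⇒ beta-plus decay (β⁺) or electron capture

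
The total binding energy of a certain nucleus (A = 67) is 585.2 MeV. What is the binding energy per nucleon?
B.E./A = 585.2/67 = 8.734 MeV/nucleon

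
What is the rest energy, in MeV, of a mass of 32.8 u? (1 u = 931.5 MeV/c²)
E = mc² = 30550 MeV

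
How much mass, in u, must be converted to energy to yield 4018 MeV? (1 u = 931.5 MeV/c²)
m = E/c² = 4.313 u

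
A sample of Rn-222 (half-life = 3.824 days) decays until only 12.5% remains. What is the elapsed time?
t = t½ × log₂(N₀/N) = 11.47 days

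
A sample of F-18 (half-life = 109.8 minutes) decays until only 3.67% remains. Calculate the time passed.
t = t½ × log₂(N₀/N) = 523.5 minutes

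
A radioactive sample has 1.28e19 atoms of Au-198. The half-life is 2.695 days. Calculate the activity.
A = λN = 3.292e18 decays/day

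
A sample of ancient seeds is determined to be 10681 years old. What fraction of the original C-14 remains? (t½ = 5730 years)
N/N₀ = (1/2)^(t/t½) = 0.2747 = 27.5%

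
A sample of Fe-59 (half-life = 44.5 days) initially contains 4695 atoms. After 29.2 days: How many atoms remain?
N = N₀(1/2)^(t/t½) = 2979 atoms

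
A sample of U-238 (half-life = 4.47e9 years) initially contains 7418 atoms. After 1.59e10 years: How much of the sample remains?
N = N₀(1/2)^(t/t½) = 630.2 atoms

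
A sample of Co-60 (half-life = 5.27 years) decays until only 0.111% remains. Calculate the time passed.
t = t½ × log₂(N₀/N) = 51.73 years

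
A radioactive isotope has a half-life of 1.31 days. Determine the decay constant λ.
λ = ln(2)/t½ = 0.5291 day⁻¹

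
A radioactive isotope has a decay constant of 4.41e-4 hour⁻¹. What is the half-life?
t½ = ln(2)/λ = 1572 hours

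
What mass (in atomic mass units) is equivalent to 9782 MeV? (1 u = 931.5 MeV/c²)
m = E/c² = 10.5 u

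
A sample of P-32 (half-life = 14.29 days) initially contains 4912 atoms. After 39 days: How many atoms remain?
N = N₀(1/2)^(t/t½) = 740.8 atoms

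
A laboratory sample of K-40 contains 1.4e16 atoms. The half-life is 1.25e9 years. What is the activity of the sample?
A = λN = 7.763e6 decays/year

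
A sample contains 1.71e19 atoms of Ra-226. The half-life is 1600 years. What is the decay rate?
A = λN = 7.408e15 decays/year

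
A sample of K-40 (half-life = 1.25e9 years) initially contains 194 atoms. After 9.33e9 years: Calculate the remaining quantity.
N = N₀(1/2)^(t/t½) = 1.099 atoms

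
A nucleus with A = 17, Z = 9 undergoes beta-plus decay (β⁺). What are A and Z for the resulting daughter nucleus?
Daughter: A = 17, Z = 8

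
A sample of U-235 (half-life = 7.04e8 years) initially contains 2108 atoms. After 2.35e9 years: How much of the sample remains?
N = N₀(1/2)^(t/t½) = 208.5 atoms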